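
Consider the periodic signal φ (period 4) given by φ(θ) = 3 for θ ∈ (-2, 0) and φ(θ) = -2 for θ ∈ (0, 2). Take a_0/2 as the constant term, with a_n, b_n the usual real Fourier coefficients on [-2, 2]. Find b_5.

b_5 = 1/2 ∫_{-2}^{2} φ(θ) sin(5*pi*θ/2) dθ.
Split the integral at the breakpoints.
Directly, an antiderivative of (3) sin(5*pi*θ/2) is -6*cos(5*pi*θ/2)/(5*pi); evaluating from -2 to 0: ∫_{-2}^{0} (3) sin(5*pi*θ/2) dθ = (-6/(5*pi)) - (6/(5*pi)) = -12/(5*pi).
Directly, an antiderivative of (-2) sin(5*pi*θ/2) is 4*cos(5*pi*θ/2)/(5*pi); evaluating from 0 to 2: ∫_{0}^{2} (-2) sin(5*pi*θ/2) dθ = (-4/(5*pi)) - (4/(5*pi)) = -8/(5*pi).
Summing the pieces and multiplying by (1/2) gives b_5 = -2/pi.

-2/pi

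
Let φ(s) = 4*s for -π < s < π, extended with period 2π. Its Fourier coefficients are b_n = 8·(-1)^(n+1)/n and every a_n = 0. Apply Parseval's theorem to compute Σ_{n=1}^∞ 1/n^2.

Parseval: Σ b_n^2 = (1/π) ∫_{-π}^{π} φ(s)^2 ds = 32*pi**2/3.
Σ b_n^2 = Σ 64/n^2, so Σ 1/n^2 = (32*pi**2/3)/64 = pi**2/6.

pi**2/6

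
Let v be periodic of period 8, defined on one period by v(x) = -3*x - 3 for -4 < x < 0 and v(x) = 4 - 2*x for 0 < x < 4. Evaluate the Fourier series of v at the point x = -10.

3

x = -10 differs from x = -2 by -1 full period(s), and the series is 8-periodic.
v is continuous at x = -2 with value 3, so the series converges to 3 there.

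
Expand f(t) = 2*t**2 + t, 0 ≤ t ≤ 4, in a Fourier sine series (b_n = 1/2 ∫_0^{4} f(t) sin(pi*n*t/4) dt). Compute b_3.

-256/(27*pi**3) + 24/pi

b_3 = 1/2 ∫_0^{4} (2*t**2 + t) sin(3*pi*t/4) dt.
Integrating by parts twice (tabular method), an antiderivative of (2*t**2 + t) sin(3*pi*t/4) is -8*t**2*cos(3*pi*t/4)/(3*pi) + 64*t*sin(3*pi*t/4)/(9*pi**2) - 4*t*cos(3*pi*t/4)/(3*pi) + 16*sin(3*pi*t/4)/(9*pi**2) + 256*cos(3*pi*t/4)/(27*pi**3); evaluating from 0 to 4: ∫_{0}^{4} (2*t**2 + t) sin(3*pi*t/4) dt = (-256/(27*pi**3) + 48/pi) - (256/(27*pi**3)) = -512/(27*pi**3) + 48/pi.
Hence b_3 = (1/2)·(-512/(27*pi**3) + 48/pi) = -256/(27*pi**3) + 24/pi.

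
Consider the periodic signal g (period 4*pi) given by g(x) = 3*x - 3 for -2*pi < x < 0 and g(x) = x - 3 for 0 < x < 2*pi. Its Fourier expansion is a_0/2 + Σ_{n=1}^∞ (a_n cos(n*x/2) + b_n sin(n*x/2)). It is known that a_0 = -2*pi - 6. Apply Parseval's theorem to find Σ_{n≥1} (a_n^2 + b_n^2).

Parseval: a_0^2/2 + Σ_{n≥1} (a_n^2+b_n^2) = (1/(2*pi)) ∫_{-2*pi}^{2*pi} g(x)^2 dx = 18 + 12*pi + 40*pi**2/3.
Subtract a_0^2/2 = 2*(3 + pi)**2: Σ (a_n^2+b_n^2) = 34*pi**2/3.

34*pi**2/3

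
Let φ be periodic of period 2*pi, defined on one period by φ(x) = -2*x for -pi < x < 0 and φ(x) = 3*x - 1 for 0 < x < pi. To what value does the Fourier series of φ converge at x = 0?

-1/2

At x = 0 the one-sided limits are φ(0^-) = 0 and φ(0^+) = -1.
By Dirichlet's theorem the series converges to their average, [(0) + (-1)]/2 = -1/2.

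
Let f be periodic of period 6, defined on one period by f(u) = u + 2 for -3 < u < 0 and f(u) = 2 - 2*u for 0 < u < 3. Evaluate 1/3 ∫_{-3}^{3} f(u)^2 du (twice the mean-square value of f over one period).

5

1/3 ∫_{-3}^{3} f(u)^2 du = 1/3 · (15) = 5.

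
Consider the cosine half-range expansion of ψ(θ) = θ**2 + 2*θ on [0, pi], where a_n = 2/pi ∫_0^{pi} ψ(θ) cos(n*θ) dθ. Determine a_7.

4*(-pi - 2)/(49*pi)

a_7 = 2/pi ∫_0^{pi} (θ**2 + 2*θ) cos(7*θ) dθ.
Integrating by parts twice (tabular method), an antiderivative of (θ**2 + 2*θ) cos(7*θ) is θ**2*sin(7*θ)/7 + 2*θ*sin(7*θ)/7 + 2*θ*cos(7*θ)/49 - 2*sin(7*θ)/343 + 2*cos(7*θ)/49; evaluating from 0 to pi: ∫_{0}^{pi} (θ**2 + 2*θ) cos(7*θ) dθ = (-2*pi/49 - 2/49) - (2/49) = -2*pi/49 - 4/49.
Hence a_7 = (2/pi)·(-2*pi/49 - 4/49) = 4*(-pi - 2)/(49*pi).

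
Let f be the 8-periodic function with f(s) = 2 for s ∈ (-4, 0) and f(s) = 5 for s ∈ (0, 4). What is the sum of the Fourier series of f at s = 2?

5

f is continuous at s = 2 with value 5, so the series converges to 5 there.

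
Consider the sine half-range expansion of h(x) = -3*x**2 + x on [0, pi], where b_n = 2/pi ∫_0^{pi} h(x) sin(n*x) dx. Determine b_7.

2*(-147*pi**2 + 12 + 49*pi)/(343*pi)

b_7 = 2/pi ∫_0^{pi} (-3*x**2 + x) sin(7*x) dx.
Integrating by parts twice (tabular method), an antiderivative of (-3*x**2 + x) sin(7*x) is 3*x**2*cos(7*x)/7 - 6*x*sin(7*x)/49 - x*cos(7*x)/7 + sin(7*x)/49 - 6*cos(7*x)/343; evaluating from 0 to pi: ∫_{0}^{pi} (-3*x**2 + x) sin(7*x) dx = (-3*pi**2/7 + 6/343 + pi/7) - (-6/343) = -3*pi**2/7 + 12/343 + pi/7.
Hence b_7 = (2/pi)·(-3*pi**2/7 + 12/343 + pi/7) = 2*(-147*pi**2 + 12 + 49*pi)/(343*pi).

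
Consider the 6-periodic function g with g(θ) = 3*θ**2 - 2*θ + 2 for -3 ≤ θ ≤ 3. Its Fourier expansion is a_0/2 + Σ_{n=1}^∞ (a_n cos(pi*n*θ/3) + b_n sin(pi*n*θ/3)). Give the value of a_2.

27/pi**2

a_2 = 1/3 ∫_{-3}^{3} g(θ) cos(2*pi*θ/3) dθ.
Integrating by parts twice (tabular method), an antiderivative of (3*θ**2 - 2*θ + 2) cos(2*pi*θ/3) is 9*θ**2*sin(2*pi*θ/3)/(2*pi) - 3*θ*sin(2*pi*θ/3)/pi + 27*θ*cos(2*pi*θ/3)/(2*pi**2) - 81*sin(2*pi*θ/3)/(4*pi**3) + 3*sin(2*pi*θ/3)/pi - 9*cos(2*pi*θ/3)/(2*pi**2); evaluating from -3 to 3: ∫_{-3}^{3} (3*θ**2 - 2*θ + 2) cos(2*pi*θ/3) dθ = (36/pi**2) - (-45/pi**2) = 81/pi**2.
Hence a_2 = (1/3)·(81/pi**2) = 27/pi**2.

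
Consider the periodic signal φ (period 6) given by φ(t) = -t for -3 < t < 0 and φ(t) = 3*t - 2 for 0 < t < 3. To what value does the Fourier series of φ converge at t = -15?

t = -15 differs from t = -3 by -2 full period(s), and the series is 6-periodic.
At t = -3 the one-sided limits are φ(-3^-) = 7 and φ(-3^+) = 3.
By Dirichlet's theorem the series converges to their average, [(7) + (3)]/2 = 5.

5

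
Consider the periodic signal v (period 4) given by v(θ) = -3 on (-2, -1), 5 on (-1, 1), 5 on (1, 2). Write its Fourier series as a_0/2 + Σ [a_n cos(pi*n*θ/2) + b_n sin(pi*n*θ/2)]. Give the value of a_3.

-8/(3*pi)

a_3 = 1/2 ∫_{-2}^{2} v(θ) cos(3*pi*θ/2) dθ.
Split the integral at the breakpoints.
Directly, an antiderivative of (-3) cos(3*pi*θ/2) is -2*sin(3*pi*θ/2)/pi; evaluating from -2 to -1: ∫_{-2}^{-1} (-3) cos(3*pi*θ/2) dθ = (-2/pi) - (0) = -2/pi.
Directly, an antiderivative of (5) cos(3*pi*θ/2) is 10*sin(3*pi*θ/2)/(3*pi); evaluating from -1 to 1: ∫_{-1}^{1} (5) cos(3*pi*θ/2) dθ = (-10/(3*pi)) - (10/(3*pi)) = -20/(3*pi).
Directly, an antiderivative of (5) cos(3*pi*θ/2) is 10*sin(3*pi*θ/2)/(3*pi); evaluating from 1 to 2: ∫_{1}^{2} (5) cos(3*pi*θ/2) dθ = (0) - (-10/(3*pi)) = 10/(3*pi).
Summing the pieces and multiplying by (1/2) gives a_3 = -8/(3*pi).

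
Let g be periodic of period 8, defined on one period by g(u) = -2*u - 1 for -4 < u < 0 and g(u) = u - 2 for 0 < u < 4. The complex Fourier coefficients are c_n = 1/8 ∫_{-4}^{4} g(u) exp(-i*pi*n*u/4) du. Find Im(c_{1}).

3/pi

Since g is real-valued, Im(c_{1}) = -1/8 ∫_{-4}^{4} g(u) sin(pi*u/4) du = -b_{1}/2.
Split the integral at the breakpoints.
Integrating by parts (boundary term plus one more integral), an antiderivative of (-2*u - 1) sin(pi*u/4) is 8*u*cos(pi*u/4)/pi - 32*sin(pi*u/4)/pi**2 + 4*cos(pi*u/4)/pi; evaluating from -4 to 0: ∫_{-4}^{0} (-2*u - 1) sin(pi*u/4) du = (4/pi) - (28/pi) = -24/pi.
Integrating by parts (boundary term plus one more integral), an antiderivative of (u - 2) sin(pi*u/4) is -4*u*cos(pi*u/4)/pi + 16*sin(pi*u/4)/pi**2 + 8*cos(pi*u/4)/pi; evaluating from 0 to 4: ∫_{0}^{4} (u - 2) sin(pi*u/4) du = (8/pi) - (8/pi) = 0.
So ∫_{-4}^{4} g(u) sin(pi*u/4) du = -24/pi.
Hence Im(c_{1}) = (-1/8)·(-24/pi) = 3/pi.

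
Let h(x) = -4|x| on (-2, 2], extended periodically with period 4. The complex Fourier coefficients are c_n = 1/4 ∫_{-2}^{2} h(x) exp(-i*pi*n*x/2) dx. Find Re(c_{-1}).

16/pi**2

Since h is real-valued, Re(c_{-1}) = 1/4 ∫_{-2}^{2} h(x) cos(-pi*x/2) dx = a_{1}/2.
h is even and cos(-pi*x/2) is even, so the integrand is even: ∫_{-2}^{2} h(x) cos(-pi*x/2) dx = 2∫_0^{2} h(x) cos(-pi*x/2) dx.
Integrating by parts (boundary term plus one more integral), an antiderivative of (-4*x) cos(-pi*x/2) is -8*x*sin(pi*x/2)/pi - 16*cos(pi*x/2)/pi**2; evaluating from 0 to 2: ∫_{0}^{2} (-4*x) cos(-pi*x/2) dx = (16/pi**2) - (-16/pi**2) = 32/pi**2.
So ∫_{-2}^{2} h(x) cos(-pi*x/2) dx = 64/pi**2.
Hence Re(c_{-1}) = (1/4)·(64/pi**2) = 16/pi**2.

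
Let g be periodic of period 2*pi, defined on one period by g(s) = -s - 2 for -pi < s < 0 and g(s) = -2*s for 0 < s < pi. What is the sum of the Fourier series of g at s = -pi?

s = -pi differs from s = pi by -1 full period(s), and the series is 2*pi-periodic.
At s = pi the one-sided limits are g(pi^-) = -2*pi and g(pi^+) = -2 + pi.
By Dirichlet's theorem the series converges to their average, [(-2*pi) + (-2 + pi)]/2 = -pi/2 - 1.

-pi/2 - 1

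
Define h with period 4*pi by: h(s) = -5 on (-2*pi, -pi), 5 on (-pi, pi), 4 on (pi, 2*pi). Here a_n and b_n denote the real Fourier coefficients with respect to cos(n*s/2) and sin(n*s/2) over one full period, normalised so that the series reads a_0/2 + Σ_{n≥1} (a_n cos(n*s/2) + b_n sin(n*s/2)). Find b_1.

9/pi

b_1 = (1/(2*pi)) ∫_{-2*pi}^{2*pi} h(s) sin(s/2) ds.
Split the integral at the breakpoints.
Directly, an antiderivative of (-5) sin(s/2) is 10*cos(s/2); evaluating from -2*pi to -pi: ∫_{-2*pi}^{-pi} (-5) sin(s/2) ds = (0) - (-10) = 10.
Directly, an antiderivative of (5) sin(s/2) is -10*cos(s/2); evaluating from -pi to pi: ∫_{-pi}^{pi} (5) sin(s/2) ds = (0) - (0) = 0.
Directly, an antiderivative of (4) sin(s/2) is -8*cos(s/2); evaluating from pi to 2*pi: ∫_{pi}^{2*pi} (4) sin(s/2) ds = (8) - (0) = 8.
Summing the pieces and multiplying by (1/(2*pi)) gives b_1 = 9/pi.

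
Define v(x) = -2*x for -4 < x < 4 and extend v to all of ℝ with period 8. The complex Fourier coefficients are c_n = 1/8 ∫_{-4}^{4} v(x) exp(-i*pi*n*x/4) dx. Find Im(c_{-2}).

4/pi

Since v is real-valued, Im(c_{-2}) = -1/8 ∫_{-4}^{4} v(x) sin(-pi*x/2) dx = b_{2}/2.
v is odd and sin(-pi*x/2) is odd, so the integrand is even: ∫_{-4}^{4} v(x) sin(-pi*x/2) dx = 2∫_0^{4} v(x) sin(-pi*x/2) dx.
Integrating by parts (boundary term plus one more integral), an antiderivative of (-2*x) sin(-pi*x/2) is -4*x*cos(pi*x/2)/pi + 8*sin(pi*x/2)/pi**2; evaluating from 0 to 4: ∫_{0}^{4} (-2*x) sin(-pi*x/2) dx = (-16/pi) - (0) = -16/pi.
So ∫_{-4}^{4} v(x) sin(-pi*x/2) dx = -32/pi.
Hence Im(c_{-2}) = (-1/8)·(-32/pi) = 4/pi.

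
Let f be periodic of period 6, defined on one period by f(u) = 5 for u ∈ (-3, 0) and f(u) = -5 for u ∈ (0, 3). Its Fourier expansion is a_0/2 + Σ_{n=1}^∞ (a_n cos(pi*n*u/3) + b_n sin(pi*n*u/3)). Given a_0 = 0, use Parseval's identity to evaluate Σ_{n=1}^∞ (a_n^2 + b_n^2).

50

Parseval: a_0^2/2 + Σ_{n≥1} (a_n^2+b_n^2) = 1/3 ∫_{-3}^{3} f(u)^2 du = 50.
Subtract a_0^2/2 = 0: Σ (a_n^2+b_n^2) = 50.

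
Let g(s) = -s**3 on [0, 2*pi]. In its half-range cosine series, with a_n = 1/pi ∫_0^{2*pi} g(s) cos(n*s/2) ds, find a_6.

a_6 = 1/pi ∫_0^{2*pi} (-s**3) cos(3*s) ds.
Integrating by parts three times (tabular method), an antiderivative of (-s**3) cos(3*s) is -s**3*sin(3*s)/3 - s**2*cos(3*s)/3 + 2*s*sin(3*s)/9 + 2*cos(3*s)/27; evaluating from 0 to 2*pi: ∫_{0}^{2*pi} (-s**3) cos(3*s) ds = (2/27 - 4*pi**2/3) - (2/27) = -4*pi**2/3.
Hence a_6 = (1/pi)·(-4*pi**2/3) = -4*pi/3.

-4*pi/3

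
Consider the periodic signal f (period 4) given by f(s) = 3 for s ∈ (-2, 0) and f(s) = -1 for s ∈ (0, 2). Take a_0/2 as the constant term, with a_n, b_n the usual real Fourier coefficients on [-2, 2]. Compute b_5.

b_5 = 1/2 ∫_{-2}^{2} f(s) sin(5*pi*s/2) ds.
Split the integral at the breakpoints.
Directly, an antiderivative of (3) sin(5*pi*s/2) is -6*cos(5*pi*s/2)/(5*pi); evaluating from -2 to 0: ∫_{-2}^{0} (3) sin(5*pi*s/2) ds = (-6/(5*pi)) - (6/(5*pi)) = -12/(5*pi).
Directly, an antiderivative of (-1) sin(5*pi*s/2) is 2*cos(5*pi*s/2)/(5*pi); evaluating from 0 to 2: ∫_{0}^{2} (-1) sin(5*pi*s/2) ds = (-2/(5*pi)) - (2/(5*pi)) = -4/(5*pi).
Summing the pieces and multiplying by (1/2) gives b_5 = -8/(5*pi).

-8/(5*pi)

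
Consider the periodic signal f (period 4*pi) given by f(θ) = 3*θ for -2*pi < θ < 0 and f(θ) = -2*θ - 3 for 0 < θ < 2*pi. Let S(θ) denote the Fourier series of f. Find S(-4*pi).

θ = -4*pi differs from θ = 0 by -1 full period(s), and the series is 4*pi-periodic.
At θ = 0 the one-sided limits are f(0^-) = 0 and f(0^+) = -3.
By Dirichlet's theorem the series converges to their average, [(0) + (-3)]/2 = -3/2.

-3/2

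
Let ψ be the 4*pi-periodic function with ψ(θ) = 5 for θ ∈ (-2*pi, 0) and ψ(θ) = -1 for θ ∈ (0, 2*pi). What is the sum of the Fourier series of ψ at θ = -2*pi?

2

At θ = -2*pi the one-sided limits are ψ(-2*pi^-) = -1 and ψ(-2*pi^+) = 5.
By Dirichlet's theorem the series converges to their average, [(-1) + (5)]/2 = 2.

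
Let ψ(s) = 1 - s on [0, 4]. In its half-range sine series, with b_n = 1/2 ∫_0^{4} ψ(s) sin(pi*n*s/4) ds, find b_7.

-4/(7*pi)

b_7 = 1/2 ∫_0^{4} (1 - s) sin(7*pi*s/4) ds.
Integrating by parts (boundary term plus one more integral), an antiderivative of (1 - s) sin(7*pi*s/4) is 4*s*cos(7*pi*s/4)/(7*pi) - 16*sin(7*pi*s/4)/(49*pi**2) - 4*cos(7*pi*s/4)/(7*pi); evaluating from 0 to 4: ∫_{0}^{4} (1 - s) sin(7*pi*s/4) ds = (-12/(7*pi)) - (-4/(7*pi)) = -8/(7*pi).
Hence b_7 = (1/2)·(-8/(7*pi)) = -4/(7*pi).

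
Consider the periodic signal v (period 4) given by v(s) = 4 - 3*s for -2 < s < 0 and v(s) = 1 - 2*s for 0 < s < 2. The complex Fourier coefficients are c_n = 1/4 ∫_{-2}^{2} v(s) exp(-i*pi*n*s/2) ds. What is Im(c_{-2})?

5/(2*pi)

Since v is real-valued, Im(c_{-2}) = -1/4 ∫_{-2}^{2} v(s) sin(-pi*s) ds = b_{2}/2.
Split the integral at the breakpoints.
Integrating by parts (boundary term plus one more integral), an antiderivative of (4 - 3*s) sin(-pi*s) is -3*s*cos(pi*s)/pi + 3*sin(pi*s)/pi**2 + 4*cos(pi*s)/pi; evaluating from -2 to 0: ∫_{-2}^{0} (4 - 3*s) sin(-pi*s) ds = (4/pi) - (10/pi) = -6/pi.
Integrating by parts (boundary term plus one more integral), an antiderivative of (1 - 2*s) sin(-pi*s) is -2*s*cos(pi*s)/pi + 2*sin(pi*s)/pi**2 + cos(pi*s)/pi; evaluating from 0 to 2: ∫_{0}^{2} (1 - 2*s) sin(-pi*s) ds = (-3/pi) - (1/pi) = -4/pi.
So ∫_{-2}^{2} v(s) sin(-pi*s) ds = -10/pi.
Hence Im(c_{-2}) = (-1/4)·(-10/pi) = 5/(2*pi).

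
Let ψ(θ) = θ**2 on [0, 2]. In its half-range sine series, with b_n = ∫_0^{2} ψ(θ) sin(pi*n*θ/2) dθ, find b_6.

b_6 = ∫_0^{2} (θ**2) sin(3*pi*θ) dθ.
Integrating by parts twice (tabular method), an antiderivative of (θ**2) sin(3*pi*θ) is -θ**2*cos(3*pi*θ)/(3*pi) + 2*θ*sin(3*pi*θ)/(9*pi**2) + 2*cos(3*pi*θ)/(27*pi**3); evaluating from 0 to 2: ∫_{0}^{2} (θ**2) sin(3*pi*θ) dθ = (2*(1 - 18*pi**2)/(27*pi**3)) - (2/(27*pi**3)) = -4/(3*pi).
Hence b_6 = -4/(3*pi).

-4/(3*pi)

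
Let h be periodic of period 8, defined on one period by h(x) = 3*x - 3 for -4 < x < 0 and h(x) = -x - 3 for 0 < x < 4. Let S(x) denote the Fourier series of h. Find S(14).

x = 14 differs from x = -2 by 2 full period(s), and the series is 8-periodic.
h is continuous at x = -2 with value -9, so the series converges to -9 there.

-9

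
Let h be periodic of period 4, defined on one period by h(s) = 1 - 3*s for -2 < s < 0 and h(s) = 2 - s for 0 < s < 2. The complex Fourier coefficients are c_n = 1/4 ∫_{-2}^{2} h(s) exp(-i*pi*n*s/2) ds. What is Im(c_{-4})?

Since h is real-valued, Im(c_{-4}) = -1/4 ∫_{-2}^{2} h(s) sin(-2*pi*s) ds = b_{4}/2.
Split the integral at the breakpoints.
Integrating by parts (boundary term plus one more integral), an antiderivative of (1 - 3*s) sin(-2*pi*s) is -3*s*cos(2*pi*s)/(2*pi) + 3*sin(2*pi*s)/(4*pi**2) + cos(2*pi*s)/(2*pi); evaluating from -2 to 0: ∫_{-2}^{0} (1 - 3*s) sin(-2*pi*s) ds = (1/(2*pi)) - (7/(2*pi)) = -3/pi.
Integrating by parts (boundary term plus one more integral), an antiderivative of (2 - s) sin(-2*pi*s) is -s*cos(2*pi*s)/(2*pi) + sin(2*pi*s)/(4*pi**2) + cos(2*pi*s)/pi; evaluating from 0 to 2: ∫_{0}^{2} (2 - s) sin(-2*pi*s) ds = (0) - (1/pi) = -1/pi.
So ∫_{-2}^{2} h(s) sin(-2*pi*s) ds = -4/pi.
Hence Im(c_{-4}) = (-1/4)·(-4/pi) = 1/pi.

1/pi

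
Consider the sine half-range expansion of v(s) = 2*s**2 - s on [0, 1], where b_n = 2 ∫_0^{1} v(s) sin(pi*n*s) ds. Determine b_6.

-1/(3*pi)

b_6 = 2 ∫_0^{1} (2*s**2 - s) sin(6*pi*s) ds.
Integrating by parts twice (tabular method), an antiderivative of (2*s**2 - s) sin(6*pi*s) is -s**2*cos(6*pi*s)/(3*pi) + s*sin(6*pi*s)/(9*pi**2) + s*cos(6*pi*s)/(6*pi) - sin(6*pi*s)/(36*pi**2) + cos(6*pi*s)/(54*pi**3); evaluating from 0 to 1: ∫_{0}^{1} (2*s**2 - s) sin(6*pi*s) ds = ((1 - 9*pi**2)/(54*pi**3)) - (1/(54*pi**3)) = -1/(6*pi).
Hence b_6 = 2·(-1/(6*pi)) = -1/(3*pi).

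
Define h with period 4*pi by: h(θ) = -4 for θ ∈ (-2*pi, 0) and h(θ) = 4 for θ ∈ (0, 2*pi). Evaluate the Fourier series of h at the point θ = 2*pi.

At θ = 2*pi the one-sided limits are h(2*pi^-) = 4 and h(2*pi^+) = -4.
By Dirichlet's theorem the series converges to their average, [(4) + (-4)]/2 = 0.

0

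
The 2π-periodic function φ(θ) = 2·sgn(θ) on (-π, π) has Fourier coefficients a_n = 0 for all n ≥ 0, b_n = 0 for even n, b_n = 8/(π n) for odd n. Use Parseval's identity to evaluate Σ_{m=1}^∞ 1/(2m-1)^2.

pi**2/8

Parseval: Σ b_n^2 = (1/π) ∫_{-π}^{π} φ(θ)^2 dθ = 8.
Only odd n contribute, with b_n^2 = 64/(π^2 n^2), so Σ_{m≥1} 1/(2m-1)^2 = π^2·(8)/64 = pi**2/8.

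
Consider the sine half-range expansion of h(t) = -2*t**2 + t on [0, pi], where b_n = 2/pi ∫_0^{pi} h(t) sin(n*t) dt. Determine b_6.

b_6 = 2/pi ∫_0^{pi} (-2*t**2 + t) sin(6*t) dt.
Integrating by parts twice (tabular method), an antiderivative of (-2*t**2 + t) sin(6*t) is t**2*cos(6*t)/3 - t*sin(6*t)/9 - t*cos(6*t)/6 + sin(6*t)/36 - cos(6*t)/54; evaluating from 0 to pi: ∫_{0}^{pi} (-2*t**2 + t) sin(6*t) dt = (-pi/6 - 1/54 + pi**2/3) - (-1/54) = pi*(-1 + 2*pi)/6.
Hence b_6 = (2/pi)·(pi*(-1 + 2*pi)/6) = -1/3 + 2*pi/3.

-1/3 + 2*pi/3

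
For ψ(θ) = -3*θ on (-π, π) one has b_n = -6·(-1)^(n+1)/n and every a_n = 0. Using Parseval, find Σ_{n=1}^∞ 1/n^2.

pi**2/6

Parseval: Σ b_n^2 = (1/π) ∫_{-π}^{π} ψ(θ)^2 dθ = 6*pi**2.
Σ b_n^2 = Σ 36/n^2, so Σ 1/n^2 = (6*pi**2)/36 = pi**2/6.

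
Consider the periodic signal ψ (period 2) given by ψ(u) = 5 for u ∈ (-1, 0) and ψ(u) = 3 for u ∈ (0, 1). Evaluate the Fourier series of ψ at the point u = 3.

4

u = 3 differs from u = 1 by 1 full period(s), and the series is 2-periodic.
At u = 1 the one-sided limits are ψ(1^-) = 3 and ψ(1^+) = 5.
By Dirichlet's theorem the series converges to their average, [(3) + (5)]/2 = 4.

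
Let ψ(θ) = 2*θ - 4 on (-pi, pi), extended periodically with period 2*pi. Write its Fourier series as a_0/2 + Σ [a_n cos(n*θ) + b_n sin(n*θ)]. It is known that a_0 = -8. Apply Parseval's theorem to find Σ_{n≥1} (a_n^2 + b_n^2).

Parseval: a_0^2/2 + Σ_{n≥1} (a_n^2+b_n^2) = 1/pi ∫_{-pi}^{pi} ψ(θ)^2 dθ = 8*pi**2/3 + 32.
Subtract a_0^2/2 = 32: Σ (a_n^2+b_n^2) = 8*pi**2/3.

8*pi**2/3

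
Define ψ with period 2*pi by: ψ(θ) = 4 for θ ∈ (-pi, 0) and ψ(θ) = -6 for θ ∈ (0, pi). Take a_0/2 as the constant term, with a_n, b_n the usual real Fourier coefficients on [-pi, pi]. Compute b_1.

b_1 = 1/pi ∫_{-pi}^{pi} ψ(θ) sin(θ) dθ.
Split the integral at the breakpoints.
Directly, an antiderivative of (4) sin(θ) is -4*cos(θ); evaluating from -pi to 0: ∫_{-pi}^{0} (4) sin(θ) dθ = (-4) - (4) = -8.
Directly, an antiderivative of (-6) sin(θ) is 6*cos(θ); evaluating from 0 to pi: ∫_{0}^{pi} (-6) sin(θ) dθ = (-6) - (6) = -12.
Summing the pieces and multiplying by (1/pi) gives b_1 = -20/pi.

-20/pi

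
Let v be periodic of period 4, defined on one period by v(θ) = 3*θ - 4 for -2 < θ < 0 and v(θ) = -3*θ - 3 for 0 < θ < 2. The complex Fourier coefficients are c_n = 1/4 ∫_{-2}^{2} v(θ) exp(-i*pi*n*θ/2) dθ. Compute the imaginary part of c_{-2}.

Since v is real-valued, Im(c_{-2}) = -1/4 ∫_{-2}^{2} v(θ) sin(-pi*θ) dθ = b_{2}/2.
Split the integral at the breakpoints.
Integrating by parts (boundary term plus one more integral), an antiderivative of (3*θ - 4) sin(-pi*θ) is 3*θ*cos(pi*θ)/pi - 3*sin(pi*θ)/pi**2 - 4*cos(pi*θ)/pi; evaluating from -2 to 0: ∫_{-2}^{0} (3*θ - 4) sin(-pi*θ) dθ = (-4/pi) - (-10/pi) = 6/pi.
Integrating by parts (boundary term plus one more integral), an antiderivative of (-3*θ - 3) sin(-pi*θ) is -3*θ*cos(pi*θ)/pi + 3*sin(pi*θ)/pi**2 - 3*cos(pi*θ)/pi; evaluating from 0 to 2: ∫_{0}^{2} (-3*θ - 3) sin(-pi*θ) dθ = (-9/pi) - (-3/pi) = -6/pi.
So ∫_{-2}^{2} v(θ) sin(-pi*θ) dθ = 0.
Hence Im(c_{-2}) = (-1/4)·(0) = 0.

0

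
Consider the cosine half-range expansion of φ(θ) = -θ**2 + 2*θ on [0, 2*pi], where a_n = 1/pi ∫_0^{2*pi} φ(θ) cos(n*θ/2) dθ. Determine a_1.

a_1 = 1/pi ∫_0^{2*pi} (-θ**2 + 2*θ) cos(θ/2) dθ.
Integrating by parts twice (tabular method), an antiderivative of (-θ**2 + 2*θ) cos(θ/2) is -2*θ**2*sin(θ/2) + 4*θ*sin(θ/2) - 8*θ*cos(θ/2) + 16*sin(θ/2) + 8*cos(θ/2); evaluating from 0 to 2*pi: ∫_{0}^{2*pi} (-θ**2 + 2*θ) cos(θ/2) dθ = (-8 + 16*pi) - (8) = -16 + 16*pi.
Hence a_1 = (1/pi)·(-16 + 16*pi) = 16 - 16/pi.

16 - 16/pi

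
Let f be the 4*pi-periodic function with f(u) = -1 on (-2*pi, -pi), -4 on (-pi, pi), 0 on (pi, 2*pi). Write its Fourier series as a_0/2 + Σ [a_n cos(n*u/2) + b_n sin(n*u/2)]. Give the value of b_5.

b_5 = (1/(2*pi)) ∫_{-2*pi}^{2*pi} f(u) sin(5*u/2) du.
Split the integral at the breakpoints.
Directly, an antiderivative of (-1) sin(5*u/2) is 2*cos(5*u/2)/5; evaluating from -2*pi to -pi: ∫_{-2*pi}^{-pi} (-1) sin(5*u/2) du = (0) - (-2/5) = 2/5.
Directly, an antiderivative of (-4) sin(5*u/2) is 8*cos(5*u/2)/5; evaluating from -pi to pi: ∫_{-pi}^{pi} (-4) sin(5*u/2) du = (0) - (0) = 0.
∫_{pi}^{2*pi} (0) sin(5*u/2) du = 0.
Summing the pieces and multiplying by (1/(2*pi)) gives b_5 = 1/(5*pi).

1/(5*pi)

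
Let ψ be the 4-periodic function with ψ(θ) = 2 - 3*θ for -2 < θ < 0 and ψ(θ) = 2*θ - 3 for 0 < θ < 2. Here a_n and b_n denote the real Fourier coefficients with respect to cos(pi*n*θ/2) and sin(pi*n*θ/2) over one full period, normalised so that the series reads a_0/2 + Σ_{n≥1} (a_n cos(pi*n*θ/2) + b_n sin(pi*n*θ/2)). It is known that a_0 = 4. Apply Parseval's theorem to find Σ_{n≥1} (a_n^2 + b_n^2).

Parseval: a_0^2/2 + Σ_{n≥1} (a_n^2+b_n^2) = 1/2 ∫_{-2}^{2} ψ(θ)^2 dθ = 91/3.
Subtract a_0^2/2 = 8: Σ (a_n^2+b_n^2) = 67/3.

67/3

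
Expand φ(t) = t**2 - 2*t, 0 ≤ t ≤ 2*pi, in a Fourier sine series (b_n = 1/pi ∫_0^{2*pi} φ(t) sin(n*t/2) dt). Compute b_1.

-32/pi - 8 + 8*pi

b_1 = 1/pi ∫_0^{2*pi} (t**2 - 2*t) sin(t/2) dt.
Integrating by parts twice (tabular method), an antiderivative of (t**2 - 2*t) sin(t/2) is -2*t**2*cos(t/2) + 8*t*sin(t/2) + 4*t*cos(t/2) - 8*sin(t/2) + 16*cos(t/2); evaluating from 0 to 2*pi: ∫_{0}^{2*pi} (t**2 - 2*t) sin(t/2) dt = (-8*pi - 16 + 8*pi**2) - (16) = -32 - 8*pi + 8*pi**2.
Hence b_1 = (1/pi)·(-32 - 8*pi + 8*pi**2) = -32/pi - 8 + 8*pi.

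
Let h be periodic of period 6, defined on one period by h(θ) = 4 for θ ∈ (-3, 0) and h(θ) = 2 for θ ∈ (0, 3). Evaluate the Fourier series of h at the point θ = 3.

3

θ = 3 differs from θ = -3 by 1 full period(s), and the series is 6-periodic.
At θ = -3 the one-sided limits are h(-3^-) = 2 and h(-3^+) = 4.
By Dirichlet's theorem the series converges to their average, [(2) + (4)]/2 = 3.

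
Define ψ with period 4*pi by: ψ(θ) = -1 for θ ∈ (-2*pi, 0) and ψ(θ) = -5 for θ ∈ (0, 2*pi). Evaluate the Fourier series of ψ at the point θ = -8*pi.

θ = -8*pi differs from θ = 0 by -2 full period(s), and the series is 4*pi-periodic.
At θ = 0 the one-sided limits are ψ(0^-) = -1 and ψ(0^+) = -5.
By Dirichlet's theorem the series converges to their average, [(-1) + (-5)]/2 = -3.

-3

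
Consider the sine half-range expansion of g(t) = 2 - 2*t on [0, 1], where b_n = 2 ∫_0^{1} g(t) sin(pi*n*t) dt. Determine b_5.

b_5 = 2 ∫_0^{1} (2 - 2*t) sin(5*pi*t) dt.
Integrating by parts (boundary term plus one more integral), an antiderivative of (2 - 2*t) sin(5*pi*t) is 2*t*cos(5*pi*t)/(5*pi) - 2*sin(5*pi*t)/(25*pi**2) - 2*cos(5*pi*t)/(5*pi); evaluating from 0 to 1: ∫_{0}^{1} (2 - 2*t) sin(5*pi*t) dt = (0) - (-2/(5*pi)) = 2/(5*pi).
Hence b_5 = 2·(2/(5*pi)) = 4/(5*pi).

4/(5*pi)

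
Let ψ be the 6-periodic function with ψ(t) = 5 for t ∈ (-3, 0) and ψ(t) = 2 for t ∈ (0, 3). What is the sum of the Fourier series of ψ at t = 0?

7/2

At t = 0 the one-sided limits are ψ(0^-) = 5 and ψ(0^+) = 2.
By Dirichlet's theorem the series converges to their average, [(5) + (2)]/2 = 7/2.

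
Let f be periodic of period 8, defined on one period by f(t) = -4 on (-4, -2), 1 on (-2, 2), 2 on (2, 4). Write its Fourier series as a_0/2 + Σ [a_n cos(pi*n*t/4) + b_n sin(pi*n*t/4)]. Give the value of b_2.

-6/pi

b_2 = 1/4 ∫_{-4}^{4} f(t) sin(pi*t/2) dt.
Split the integral at the breakpoints.
Directly, an antiderivative of (-4) sin(pi*t/2) is 8*cos(pi*t/2)/pi; evaluating from -4 to -2: ∫_{-4}^{-2} (-4) sin(pi*t/2) dt = (-8/pi) - (8/pi) = -16/pi.
Directly, an antiderivative of (1) sin(pi*t/2) is -2*cos(pi*t/2)/pi; evaluating from -2 to 2: ∫_{-2}^{2} (1) sin(pi*t/2) dt = (2/pi) - (2/pi) = 0.
Directly, an antiderivative of (2) sin(pi*t/2) is -4*cos(pi*t/2)/pi; evaluating from 2 to 4: ∫_{2}^{4} (2) sin(pi*t/2) dt = (-4/pi) - (4/pi) = -8/pi.
Summing the pieces and multiplying by (1/4) gives b_2 = -6/pi.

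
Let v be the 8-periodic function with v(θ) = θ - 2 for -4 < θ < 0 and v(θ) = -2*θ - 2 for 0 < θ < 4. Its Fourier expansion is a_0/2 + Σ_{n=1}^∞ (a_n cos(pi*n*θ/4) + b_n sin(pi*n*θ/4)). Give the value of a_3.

8/(3*pi**2)

a_3 = 1/4 ∫_{-4}^{4} v(θ) cos(3*pi*θ/4) dθ.
Split the integral at the breakpoints.
Integrating by parts (boundary term plus one more integral), an antiderivative of (θ - 2) cos(3*pi*θ/4) is 4*θ*sin(3*pi*θ/4)/(3*pi) - 8*sin(3*pi*θ/4)/(3*pi) + 16*cos(3*pi*θ/4)/(9*pi**2); evaluating from -4 to 0: ∫_{-4}^{0} (θ - 2) cos(3*pi*θ/4) dθ = (16/(9*pi**2)) - (-16/(9*pi**2)) = 32/(9*pi**2).
Integrating by parts (boundary term plus one more integral), an antiderivative of (-2*θ - 2) cos(3*pi*θ/4) is -8*θ*sin(3*pi*θ/4)/(3*pi) - 8*sin(3*pi*θ/4)/(3*pi) - 32*cos(3*pi*θ/4)/(9*pi**2); evaluating from 0 to 4: ∫_{0}^{4} (-2*θ - 2) cos(3*pi*θ/4) dθ = (32/(9*pi**2)) - (-32/(9*pi**2)) = 64/(9*pi**2).
Summing the pieces and multiplying by (1/4) gives a_3 = 8/(3*pi**2).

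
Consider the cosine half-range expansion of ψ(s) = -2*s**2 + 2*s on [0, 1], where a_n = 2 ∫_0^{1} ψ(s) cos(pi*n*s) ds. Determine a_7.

0

a_7 = 2 ∫_0^{1} (-2*s**2 + 2*s) cos(7*pi*s) ds.
Integrating by parts twice (tabular method), an antiderivative of (-2*s**2 + 2*s) cos(7*pi*s) is -2*s**2*sin(7*pi*s)/(7*pi) + 2*s*sin(7*pi*s)/(7*pi) - 4*s*cos(7*pi*s)/(49*pi**2) + 4*sin(7*pi*s)/(343*pi**3) + 2*cos(7*pi*s)/(49*pi**2); evaluating from 0 to 1: ∫_{0}^{1} (-2*s**2 + 2*s) cos(7*pi*s) ds = (2/(49*pi**2)) - (2/(49*pi**2)) = 0.
Hence a_7 = 2·(0) = 0.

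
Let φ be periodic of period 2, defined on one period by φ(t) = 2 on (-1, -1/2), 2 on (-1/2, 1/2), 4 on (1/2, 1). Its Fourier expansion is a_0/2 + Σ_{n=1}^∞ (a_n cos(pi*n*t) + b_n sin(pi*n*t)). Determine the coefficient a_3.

2/(3*pi)

a_3 = ∫_{-1}^{1} φ(t) cos(3*pi*t) dt.
Split the integral at the breakpoints.
Directly, an antiderivative of (2) cos(3*pi*t) is 2*sin(3*pi*t)/(3*pi); evaluating from -1 to -1/2: ∫_{-1}^{-1/2} (2) cos(3*pi*t) dt = (2/(3*pi)) - (0) = 2/(3*pi).
Directly, an antiderivative of (2) cos(3*pi*t) is 2*sin(3*pi*t)/(3*pi); evaluating from -1/2 to 1/2: ∫_{-1/2}^{1/2} (2) cos(3*pi*t) dt = (-2/(3*pi)) - (2/(3*pi)) = -4/(3*pi).
Directly, an antiderivative of (4) cos(3*pi*t) is 4*sin(3*pi*t)/(3*pi); evaluating from 1/2 to 1: ∫_{1/2}^{1} (4) cos(3*pi*t) dt = (0) - (-4/(3*pi)) = 4/(3*pi).
Summing the pieces gives a_3 = 2/(3*pi).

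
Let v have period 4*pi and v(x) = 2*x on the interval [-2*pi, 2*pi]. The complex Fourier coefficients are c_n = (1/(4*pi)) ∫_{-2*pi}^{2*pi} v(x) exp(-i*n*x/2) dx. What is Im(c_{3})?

-4/3

Since v is real-valued, Im(c_{3}) = -(1/(4*pi)) ∫_{-2*pi}^{2*pi} v(x) sin(3*x/2) dx = -b_{3}/2.
v is odd and sin(3*x/2) is odd, so the integrand is even: ∫_{-2*pi}^{2*pi} v(x) sin(3*x/2) dx = 2∫_0^{2*pi} v(x) sin(3*x/2) dx.
Integrating by parts (boundary term plus one more integral), an antiderivative of (2*x) sin(3*x/2) is -4*x*cos(3*x/2)/3 + 8*sin(3*x/2)/9; evaluating from 0 to 2*pi: ∫_{0}^{2*pi} (2*x) sin(3*x/2) dx = (8*pi/3) - (0) = 8*pi/3.
So ∫_{-2*pi}^{2*pi} v(x) sin(3*x/2) dx = 16*pi/3.
Hence Im(c_{3}) = (-1/(4*pi))·(16*pi/3) = -4/3.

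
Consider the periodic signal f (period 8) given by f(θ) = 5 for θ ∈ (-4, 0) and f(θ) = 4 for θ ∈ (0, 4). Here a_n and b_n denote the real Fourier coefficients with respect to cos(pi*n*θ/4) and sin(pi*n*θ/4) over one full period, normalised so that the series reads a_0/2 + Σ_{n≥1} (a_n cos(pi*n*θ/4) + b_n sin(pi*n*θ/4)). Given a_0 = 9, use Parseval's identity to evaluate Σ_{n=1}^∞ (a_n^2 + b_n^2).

Parseval: a_0^2/2 + Σ_{n≥1} (a_n^2+b_n^2) = 1/4 ∫_{-4}^{4} f(θ)^2 dθ = 41.
Subtract a_0^2/2 = 81/2: Σ (a_n^2+b_n^2) = 1/2.

1/2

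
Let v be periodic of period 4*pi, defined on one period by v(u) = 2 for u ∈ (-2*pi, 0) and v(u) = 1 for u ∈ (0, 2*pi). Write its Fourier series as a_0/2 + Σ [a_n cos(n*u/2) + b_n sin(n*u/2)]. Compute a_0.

3

a_0 = (1/(2*pi)) ∫_{-2*pi}^{2*pi} v(u) du = (1/(2*pi)) · (6*pi) = 3.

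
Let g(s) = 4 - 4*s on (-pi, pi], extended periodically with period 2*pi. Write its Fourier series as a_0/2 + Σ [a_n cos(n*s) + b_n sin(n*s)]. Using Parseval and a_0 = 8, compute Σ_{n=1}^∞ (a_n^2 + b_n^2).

Parseval: a_0^2/2 + Σ_{n≥1} (a_n^2+b_n^2) = 1/pi ∫_{-pi}^{pi} g(s)^2 ds = 32 + 32*pi**2/3.
Subtract a_0^2/2 = 32: Σ (a_n^2+b_n^2) = 32*pi**2/3.

32*pi**2/3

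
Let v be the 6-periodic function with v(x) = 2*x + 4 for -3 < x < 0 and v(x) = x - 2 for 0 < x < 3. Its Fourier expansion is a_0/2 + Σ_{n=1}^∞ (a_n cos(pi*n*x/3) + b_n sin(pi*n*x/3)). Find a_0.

a_0 = 1/3 ∫_{-3}^{3} v(x) dx = 1/3 · (3/2) = 1/2.

1/2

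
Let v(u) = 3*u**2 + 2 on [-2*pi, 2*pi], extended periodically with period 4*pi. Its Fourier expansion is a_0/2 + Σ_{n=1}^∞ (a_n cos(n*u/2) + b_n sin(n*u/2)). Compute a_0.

a_0 = (1/(2*pi)) ∫_{-2*pi}^{2*pi} v(u) du = (1/(2*pi)) · (8*pi + 16*pi**3) = 4 + 8*pi**2.

4 + 8*pi**2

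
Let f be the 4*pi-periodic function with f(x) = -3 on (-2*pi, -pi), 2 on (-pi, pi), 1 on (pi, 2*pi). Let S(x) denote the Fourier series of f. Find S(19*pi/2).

x = 19*pi/2 differs from x = 3*pi/2 by 2 full period(s), and the series is 4*pi-periodic.
f is continuous at x = 3*pi/2 with value 1, so the series converges to 1 there.

1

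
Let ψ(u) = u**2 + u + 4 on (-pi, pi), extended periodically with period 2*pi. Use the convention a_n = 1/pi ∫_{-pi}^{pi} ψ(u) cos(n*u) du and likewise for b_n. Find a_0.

2*pi**2/3 + 8

a_0 = 1/pi ∫_{-pi}^{pi} ψ(u) du = 1/pi · (2*pi*(pi**2 + 12)/3) = 2*pi**2/3 + 8.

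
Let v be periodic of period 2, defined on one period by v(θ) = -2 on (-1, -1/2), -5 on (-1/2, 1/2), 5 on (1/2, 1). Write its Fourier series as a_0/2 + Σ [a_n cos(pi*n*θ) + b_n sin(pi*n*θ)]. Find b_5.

7/(5*pi)

b_5 = ∫_{-1}^{1} v(θ) sin(5*pi*θ) dθ.
Split the integral at the breakpoints.
Directly, an antiderivative of (-2) sin(5*pi*θ) is 2*cos(5*pi*θ)/(5*pi); evaluating from -1 to -1/2: ∫_{-1}^{-1/2} (-2) sin(5*pi*θ) dθ = (0) - (-2/(5*pi)) = 2/(5*pi).
Directly, an antiderivative of (-5) sin(5*pi*θ) is cos(5*pi*θ)/pi; evaluating from -1/2 to 1/2: ∫_{-1/2}^{1/2} (-5) sin(5*pi*θ) dθ = (0) - (0) = 0.
Directly, an antiderivative of (5) sin(5*pi*θ) is -cos(5*pi*θ)/pi; evaluating from 1/2 to 1: ∫_{1/2}^{1} (5) sin(5*pi*θ) dθ = (1/pi) - (0) = 1/pi.
Summing the pieces gives b_5 = 7/(5*pi).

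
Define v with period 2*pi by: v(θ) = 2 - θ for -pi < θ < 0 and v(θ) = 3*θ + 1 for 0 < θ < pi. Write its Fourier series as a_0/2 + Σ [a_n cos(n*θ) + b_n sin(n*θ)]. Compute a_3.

a_3 = 1/pi ∫_{-pi}^{pi} v(θ) cos(3*θ) dθ.
Split the integral at the breakpoints.
Integrating by parts (boundary term plus one more integral), an antiderivative of (2 - θ) cos(3*θ) is -θ*sin(3*θ)/3 + 2*sin(3*θ)/3 - cos(3*θ)/9; evaluating from -pi to 0: ∫_{-pi}^{0} (2 - θ) cos(3*θ) dθ = (-1/9) - (1/9) = -2/9.
Integrating by parts (boundary term plus one more integral), an antiderivative of (3*θ + 1) cos(3*θ) is θ*sin(3*θ) + sin(3*θ)/3 + cos(3*θ)/3; evaluating from 0 to pi: ∫_{0}^{pi} (3*θ + 1) cos(3*θ) dθ = (-1/3) - (1/3) = -2/3.
Summing the pieces and multiplying by (1/pi) gives a_3 = -8/(9*pi).

-8/(9*pi)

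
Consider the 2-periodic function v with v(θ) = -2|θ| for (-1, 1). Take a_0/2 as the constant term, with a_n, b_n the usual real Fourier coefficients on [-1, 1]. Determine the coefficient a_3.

8/(9*pi**2)

a_3 = ∫_{-1}^{1} v(θ) cos(3*pi*θ) dθ.
v is even and cos(3*pi*θ) is even, so the integrand is even and a_3 = 2 ∫_0^{1} v(θ) cos(3*pi*θ) dθ.
Integrating by parts (boundary term plus one more integral), an antiderivative of (-2*θ) cos(3*pi*θ) is -2*θ*sin(3*pi*θ)/(3*pi) - 2*cos(3*pi*θ)/(9*pi**2); evaluating from 0 to 1: ∫_{0}^{1} (-2*θ) cos(3*pi*θ) dθ = (2/(9*pi**2)) - (-2/(9*pi**2)) = 4/(9*pi**2).
Hence a_3 = 2·(4/(9*pi**2)) = 8/(9*pi**2).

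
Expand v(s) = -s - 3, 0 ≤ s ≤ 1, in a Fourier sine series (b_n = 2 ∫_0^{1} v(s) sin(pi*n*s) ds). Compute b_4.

1/(2*pi)

b_4 = 2 ∫_0^{1} (-s - 3) sin(4*pi*s) ds.
Integrating by parts (boundary term plus one more integral), an antiderivative of (-s - 3) sin(4*pi*s) is s*cos(4*pi*s)/(4*pi) - sin(4*pi*s)/(16*pi**2) + 3*cos(4*pi*s)/(4*pi); evaluating from 0 to 1: ∫_{0}^{1} (-s - 3) sin(4*pi*s) ds = (1/pi) - (3/(4*pi)) = 1/(4*pi).
Hence b_4 = 2·(1/(4*pi)) = 1/(2*pi).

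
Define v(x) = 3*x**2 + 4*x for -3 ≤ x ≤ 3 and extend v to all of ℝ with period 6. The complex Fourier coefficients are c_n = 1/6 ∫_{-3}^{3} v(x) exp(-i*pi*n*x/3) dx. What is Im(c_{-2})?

-6/pi

Since v is real-valued, Im(c_{-2}) = -1/6 ∫_{-3}^{3} v(x) sin(-2*pi*x/3) dx = b_{2}/2.
Integrating by parts twice (tabular method), an antiderivative of (3*x**2 + 4*x) sin(-2*pi*x/3) is 9*x**2*cos(2*pi*x/3)/(2*pi) - 27*x*sin(2*pi*x/3)/(2*pi**2) + 6*x*cos(2*pi*x/3)/pi - 9*sin(2*pi*x/3)/pi**2 - 81*cos(2*pi*x/3)/(4*pi**3); evaluating from -3 to 3: ∫_{-3}^{3} (3*x**2 + 4*x) sin(-2*pi*x/3) dx = (9*(-9 + 26*pi**2)/(4*pi**3)) - (9*(-9 + 10*pi**2)/(4*pi**3)) = 36/pi.
Hence Im(c_{-2}) = (-1/6)·(36/pi) = -6/pi.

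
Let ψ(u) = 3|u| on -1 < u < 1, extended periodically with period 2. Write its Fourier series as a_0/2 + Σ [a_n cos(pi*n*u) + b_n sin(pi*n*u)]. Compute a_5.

-12/(25*pi**2)

a_5 = ∫_{-1}^{1} ψ(u) cos(5*pi*u) du.
ψ is even and cos(5*pi*u) is even, so the integrand is even and a_5 = 2 ∫_0^{1} ψ(u) cos(5*pi*u) du.
Integrating by parts (boundary term plus one more integral), an antiderivative of (3*u) cos(5*pi*u) is 3*u*sin(5*pi*u)/(5*pi) + 3*cos(5*pi*u)/(25*pi**2); evaluating from 0 to 1: ∫_{0}^{1} (3*u) cos(5*pi*u) du = (-3/(25*pi**2)) - (3/(25*pi**2)) = -6/(25*pi**2).
Hence a_5 = 2·(-6/(25*pi**2)) = -12/(25*pi**2).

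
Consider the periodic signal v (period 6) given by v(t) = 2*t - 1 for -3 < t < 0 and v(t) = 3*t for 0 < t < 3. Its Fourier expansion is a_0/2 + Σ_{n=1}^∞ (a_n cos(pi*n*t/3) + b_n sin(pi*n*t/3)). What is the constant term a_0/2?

a_0 = 1/3 ∫_{-3}^{3} v(t) dt = 1/3 · (3/2) = 1/2.
So the constant term a_0/2 = 1/4.

1/4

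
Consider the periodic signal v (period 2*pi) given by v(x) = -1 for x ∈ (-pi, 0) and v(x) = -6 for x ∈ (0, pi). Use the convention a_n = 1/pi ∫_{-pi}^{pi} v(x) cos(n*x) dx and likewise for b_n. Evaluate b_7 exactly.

-10/(7*pi)

b_7 = 1/pi ∫_{-pi}^{pi} v(x) sin(7*x) dx.
Split the integral at the breakpoints.
Directly, an antiderivative of (-1) sin(7*x) is cos(7*x)/7; evaluating from -pi to 0: ∫_{-pi}^{0} (-1) sin(7*x) dx = (1/7) - (-1/7) = 2/7.
Directly, an antiderivative of (-6) sin(7*x) is 6*cos(7*x)/7; evaluating from 0 to pi: ∫_{0}^{pi} (-6) sin(7*x) dx = (-6/7) - (6/7) = -12/7.
Summing the pieces and multiplying by (1/pi) gives b_7 = -10/(7*pi).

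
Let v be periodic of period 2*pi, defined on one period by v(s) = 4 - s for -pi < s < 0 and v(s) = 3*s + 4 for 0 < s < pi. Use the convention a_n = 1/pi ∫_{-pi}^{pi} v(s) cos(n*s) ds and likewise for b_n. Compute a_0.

a_0 = 1/pi ∫_{-pi}^{pi} v(s) ds = 1/pi · (2*pi*(pi + 4)) = 2*pi + 8.

2*pi + 8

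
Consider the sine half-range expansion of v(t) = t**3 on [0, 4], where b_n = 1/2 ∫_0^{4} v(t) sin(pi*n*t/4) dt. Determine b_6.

32*(1 - 6*pi**2)/(9*pi**3)

b_6 = 1/2 ∫_0^{4} (t**3) sin(3*pi*t/2) dt.
Integrating by parts three times (tabular method), an antiderivative of (t**3) sin(3*pi*t/2) is -2*t**3*cos(3*pi*t/2)/(3*pi) + 4*t**2*sin(3*pi*t/2)/(3*pi**2) + 16*t*cos(3*pi*t/2)/(9*pi**3) - 32*sin(3*pi*t/2)/(27*pi**4); evaluating from 0 to 4: ∫_{0}^{4} (t**3) sin(3*pi*t/2) dt = (64*(1 - 6*pi**2)/(9*pi**3)) - (0) = 64*(1 - 6*pi**2)/(9*pi**3).
Hence b_6 = (1/2)·(64*(1 - 6*pi**2)/(9*pi**3)) = 32*(1 - 6*pi**2)/(9*pi**3).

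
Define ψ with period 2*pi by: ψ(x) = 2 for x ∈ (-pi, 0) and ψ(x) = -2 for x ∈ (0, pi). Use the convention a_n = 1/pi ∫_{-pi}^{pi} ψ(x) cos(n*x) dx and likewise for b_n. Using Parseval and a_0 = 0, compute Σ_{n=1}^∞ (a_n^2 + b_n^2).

Parseval: a_0^2/2 + Σ_{n≥1} (a_n^2+b_n^2) = 1/pi ∫_{-pi}^{pi} ψ(x)^2 dx = 8.
Subtract a_0^2/2 = 0: Σ (a_n^2+b_n^2) = 8.

8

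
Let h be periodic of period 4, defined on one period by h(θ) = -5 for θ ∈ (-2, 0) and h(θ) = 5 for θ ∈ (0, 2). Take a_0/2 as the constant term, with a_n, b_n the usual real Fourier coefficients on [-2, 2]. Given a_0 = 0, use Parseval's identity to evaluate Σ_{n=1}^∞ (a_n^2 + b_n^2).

Parseval: a_0^2/2 + Σ_{n≥1} (a_n^2+b_n^2) = 1/2 ∫_{-2}^{2} h(θ)^2 dθ = 50.
Subtract a_0^2/2 = 0: Σ (a_n^2+b_n^2) = 50.

50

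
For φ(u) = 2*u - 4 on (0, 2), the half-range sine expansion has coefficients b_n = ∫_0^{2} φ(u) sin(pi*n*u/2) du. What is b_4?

-2/pi

b_4 = ∫_0^{2} (2*u - 4) sin(2*pi*u) du.
Integrating by parts (boundary term plus one more integral), an antiderivative of (2*u - 4) sin(2*pi*u) is -u*cos(2*pi*u)/pi + sin(2*pi*u)/(2*pi**2) + 2*cos(2*pi*u)/pi; evaluating from 0 to 2: ∫_{0}^{2} (2*u - 4) sin(2*pi*u) du = (0) - (2/pi) = -2/pi.
Hence b_4 = -2/pi.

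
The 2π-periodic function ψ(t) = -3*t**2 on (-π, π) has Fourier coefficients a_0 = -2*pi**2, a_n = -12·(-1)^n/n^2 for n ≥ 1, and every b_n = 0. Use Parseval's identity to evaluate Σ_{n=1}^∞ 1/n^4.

Parseval: a_0^2/2 + Σ a_n^2 = (1/π) ∫_{-π}^{π} ψ(t)^2 dt = 18*pi**4/5.
Subtract a_0^2/2 = 2*pi**4: Σ a_n^2 = 8*pi**4/5.
Since a_n^2 = 144/n^4, Σ 1/n^4 = pi**4/90.

pi**4/90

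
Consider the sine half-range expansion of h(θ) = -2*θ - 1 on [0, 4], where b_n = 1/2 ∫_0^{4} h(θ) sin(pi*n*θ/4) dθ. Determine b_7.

b_7 = 1/2 ∫_0^{4} (-2*θ - 1) sin(7*pi*θ/4) dθ.
Integrating by parts (boundary term plus one more integral), an antiderivative of (-2*θ - 1) sin(7*pi*θ/4) is 8*θ*cos(7*pi*θ/4)/(7*pi) - 32*sin(7*pi*θ/4)/(49*pi**2) + 4*cos(7*pi*θ/4)/(7*pi); evaluating from 0 to 4: ∫_{0}^{4} (-2*θ - 1) sin(7*pi*θ/4) dθ = (-36/(7*pi)) - (4/(7*pi)) = -40/(7*pi).
Hence b_7 = (1/2)·(-40/(7*pi)) = -20/(7*pi).

-20/(7*pi)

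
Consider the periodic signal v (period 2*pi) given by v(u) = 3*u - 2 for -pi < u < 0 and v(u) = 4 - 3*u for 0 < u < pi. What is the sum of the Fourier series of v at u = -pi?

At u = -pi the one-sided limits are v(-pi^-) = 4 - 3*pi and v(-pi^+) = -3*pi - 2.
By Dirichlet's theorem the series converges to their average, [(4 - 3*pi) + (-3*pi - 2)]/2 = 1 - 3*pi.

1 - 3*pi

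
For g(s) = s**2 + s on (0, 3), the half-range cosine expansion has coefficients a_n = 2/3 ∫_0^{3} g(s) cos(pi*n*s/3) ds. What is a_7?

-48/(49*pi**2)

a_7 = 2/3 ∫_0^{3} (s**2 + s) cos(7*pi*s/3) ds.
Integrating by parts twice (tabular method), an antiderivative of (s**2 + s) cos(7*pi*s/3) is 3*s**2*sin(7*pi*s/3)/(7*pi) + 3*s*sin(7*pi*s/3)/(7*pi) + 18*s*cos(7*pi*s/3)/(49*pi**2) - 54*sin(7*pi*s/3)/(343*pi**3) + 9*cos(7*pi*s/3)/(49*pi**2); evaluating from 0 to 3: ∫_{0}^{3} (s**2 + s) cos(7*pi*s/3) ds = (-9/(7*pi**2)) - (9/(49*pi**2)) = -72/(49*pi**2).
Hence a_7 = (2/3)·(-72/(49*pi**2)) = -48/(49*pi**2).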